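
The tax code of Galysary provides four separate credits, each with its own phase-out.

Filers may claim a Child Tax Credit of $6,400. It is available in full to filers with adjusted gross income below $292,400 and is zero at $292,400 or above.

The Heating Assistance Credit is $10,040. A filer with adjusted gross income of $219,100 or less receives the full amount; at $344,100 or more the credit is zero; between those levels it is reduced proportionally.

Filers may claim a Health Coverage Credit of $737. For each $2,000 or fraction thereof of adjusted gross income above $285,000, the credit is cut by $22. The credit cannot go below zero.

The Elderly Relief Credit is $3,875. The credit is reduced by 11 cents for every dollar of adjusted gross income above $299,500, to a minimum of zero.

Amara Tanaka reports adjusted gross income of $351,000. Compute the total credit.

$11

Child Tax Credit: $351,000 meets or exceeds the $292,400 cutoff, so the credit is $0.
Heating Assistance Credit: $351,000 is at or above $344,100, so the credit is $0.
Health Coverage Credit: income exceeds $285,000 by $66,000, which is 33 full-or-partial $2,000 increments; reduction = 33 × $22 = $726, leaving $11.
Elderly Relief Credit: 11% of the $51,500 excess over $299,500 is $5,665 ≥ base, so the credit is $0.
Total: $0 + $0 + $11 + $0 = $11.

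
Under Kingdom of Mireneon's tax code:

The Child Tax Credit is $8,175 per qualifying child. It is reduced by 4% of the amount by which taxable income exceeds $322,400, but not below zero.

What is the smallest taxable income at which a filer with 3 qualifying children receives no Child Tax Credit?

$935,525

Full credit = 3 × $8,175 = $24,525.
The credit falls by 4% of each dollar above $322,400, so it reaches zero when the excess is $24,525 / 4% = $613,125: income = $322,400 + $613,125 = $935,525.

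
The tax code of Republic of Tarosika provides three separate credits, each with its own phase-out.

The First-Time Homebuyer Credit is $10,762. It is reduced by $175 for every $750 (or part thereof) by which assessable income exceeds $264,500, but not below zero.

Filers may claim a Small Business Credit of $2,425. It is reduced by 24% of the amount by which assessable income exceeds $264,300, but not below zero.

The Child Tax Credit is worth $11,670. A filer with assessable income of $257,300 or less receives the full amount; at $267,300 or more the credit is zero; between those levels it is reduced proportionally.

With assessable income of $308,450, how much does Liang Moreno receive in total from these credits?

$437

First-Time Homebuyer Credit: income exceeds $264,500 by $43,950, which is 59 full-or-partial $750 increments; reduction = 59 × $175 = $10,325, leaving $437.
Small Business Credit: 24% of the $44,150 excess over $264,300 is $10,596 ≥ base, so the credit is $0.
Child Tax Credit: $308,450 is at or above $267,300, so the credit is $0.
Total: $437 + $0 + $0 = $437.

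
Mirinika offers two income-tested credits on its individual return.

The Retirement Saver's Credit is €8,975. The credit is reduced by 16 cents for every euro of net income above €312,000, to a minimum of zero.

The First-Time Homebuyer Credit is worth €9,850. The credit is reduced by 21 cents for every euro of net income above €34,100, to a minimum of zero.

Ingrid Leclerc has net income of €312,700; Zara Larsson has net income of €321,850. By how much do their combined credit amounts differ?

€1,464

Ingrid (€312,700): Retirement Saver's Credit: 16% of the €700 excess over €312,000 is €112; credit = €8,975 − €112 = €8,863. First-Time Homebuyer Credit: 21% of the €278,600 excess over €34,100 is €58,506 ≥ base, so the credit is €0. total €8,863 + €0 = €8,863
Zara (€321,850): Retirement Saver's Credit: 16% of the €9,850 excess over €312,000 is €1,576; credit = €8,975 − €1,576 = €7,399. First-Time Homebuyer Credit: 21% of the €287,750 excess over €34,100 is €60,427.50 ≥ base, so the credit is €0. total €7,399 + €0 = €7,399
Difference: |€8,863 − €7,399| = €1,464.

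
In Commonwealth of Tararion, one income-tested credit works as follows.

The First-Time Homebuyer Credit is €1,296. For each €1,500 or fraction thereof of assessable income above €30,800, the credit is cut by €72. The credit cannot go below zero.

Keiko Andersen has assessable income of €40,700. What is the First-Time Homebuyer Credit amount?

First-Time Homebuyer Credit: income exceeds €30,800 by €9,900, which is 7 full-or-partial €1,500 increments; reduction = 7 × €72 = €504, leaving €792.

€792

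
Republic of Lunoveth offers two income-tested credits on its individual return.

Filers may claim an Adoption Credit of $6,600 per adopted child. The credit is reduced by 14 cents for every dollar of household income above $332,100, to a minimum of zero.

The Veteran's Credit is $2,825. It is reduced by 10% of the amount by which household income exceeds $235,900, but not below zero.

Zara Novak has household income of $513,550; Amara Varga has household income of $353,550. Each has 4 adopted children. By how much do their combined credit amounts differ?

Zara ($513,550): Adoption Credit: base = 4 × $6,600 = $26,400. 14% of the $181,450 excess over $332,100 is $25,403; credit = $26,400 − $25,403 = $997. Veteran's Credit: 10% of the $277,650 excess over $235,900 is $27,765 ≥ base, so the credit is $0. total $997 + $0 = $997
Amara ($353,550): Adoption Credit: base = 4 × $6,600 = $26,400. 14% of the $21,450 excess over $332,100 is $3,003; credit = $26,400 − $3,003 = $23,397. Veteran's Credit: 10% of the $117,650 excess over $235,900 is $11,765 ≥ base, so the credit is $0. total $23,397 + $0 = $23,397
Difference: |$997 − $23,397| = $22,400.

$22,400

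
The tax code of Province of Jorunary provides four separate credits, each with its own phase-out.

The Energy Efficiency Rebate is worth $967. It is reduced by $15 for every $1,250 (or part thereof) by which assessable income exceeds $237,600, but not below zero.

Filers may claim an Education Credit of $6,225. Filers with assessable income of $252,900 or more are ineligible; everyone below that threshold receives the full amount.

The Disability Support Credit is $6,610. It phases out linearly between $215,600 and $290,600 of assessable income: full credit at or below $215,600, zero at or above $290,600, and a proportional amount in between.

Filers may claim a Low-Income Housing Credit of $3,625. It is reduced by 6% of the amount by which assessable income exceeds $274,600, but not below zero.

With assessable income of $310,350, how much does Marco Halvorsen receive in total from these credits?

$1,562

Energy Efficiency Rebate: income exceeds $237,600 by $72,750, which is 59 full-or-partial $1,250 increments; reduction = 59 × $15 = $885, leaving $82.
Education Credit: $310,350 meets or exceeds the $252,900 cutoff, so the credit is $0.
Disability Support Credit: $310,350 is at or above $290,600, so the credit is $0.
Low-Income Housing Credit: 6% of the $35,750 excess over $274,600 is $2,145; credit = $3,625 − $2,145 = $1,480.
Total: $82 + $0 + $0 + $1,480 = $1,562.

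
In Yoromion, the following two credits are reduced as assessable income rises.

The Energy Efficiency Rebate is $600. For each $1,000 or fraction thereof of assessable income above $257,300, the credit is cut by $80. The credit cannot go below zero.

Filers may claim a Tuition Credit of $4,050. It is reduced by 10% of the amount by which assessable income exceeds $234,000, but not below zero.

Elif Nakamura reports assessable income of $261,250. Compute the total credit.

$1,605

Energy Efficiency Rebate: income exceeds $257,300 by $3,950, which is 4 full-or-partial $1,000 increments; reduction = 4 × $80 = $320, leaving $280.
Tuition Credit: 10% of the $27,250 excess over $234,000 is $2,725; credit = $4,050 − $2,725 = $1,325.
Total: $280 + $1,325 = $1,605.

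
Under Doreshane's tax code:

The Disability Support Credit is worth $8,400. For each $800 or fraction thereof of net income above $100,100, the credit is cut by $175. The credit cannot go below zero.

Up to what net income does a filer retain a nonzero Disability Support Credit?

$137,700

After 47 increments the reduction is 47 × $175 = $8,225, leaving $175; one more increment wipes it out. Increment 47 ends at excess 47 × $800 = $37,600, so the highest qualifying income is $100,100 + $37,600 = $137,700.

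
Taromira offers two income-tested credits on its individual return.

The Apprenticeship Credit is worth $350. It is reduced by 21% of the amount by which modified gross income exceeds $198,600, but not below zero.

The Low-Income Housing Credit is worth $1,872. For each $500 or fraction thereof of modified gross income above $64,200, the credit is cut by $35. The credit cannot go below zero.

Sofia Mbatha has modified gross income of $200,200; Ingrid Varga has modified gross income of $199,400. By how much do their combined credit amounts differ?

Sofia ($200,200): Apprenticeship Credit: 21% of the $1,600 excess over $198,600 is $336; credit = $350 − $336 = $14. Low-Income Housing Credit: income exceeds $64,200 by $136,000 → 272 increments × $35 = $9,520 ≥ base, so the credit is $0. total $14 + $0 = $14
Ingrid ($199,400): Apprenticeship Credit: 21% of the $800 excess over $198,600 is $168; credit = $350 − $168 = $182. Low-Income Housing Credit: income exceeds $64,200 by $135,200 → 271 increments × $35 = $9,485 ≥ base, so the credit is $0. total $182 + $0 = $182
Difference: |$14 − $182| = $168.

$168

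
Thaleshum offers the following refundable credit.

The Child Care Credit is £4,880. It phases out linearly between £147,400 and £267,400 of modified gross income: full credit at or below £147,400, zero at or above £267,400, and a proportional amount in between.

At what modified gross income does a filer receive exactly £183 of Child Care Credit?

£262,900

£183 is 183/4,880 of the full £4,880, so 4,697/4,880 of the £120,000 range has been used: income = £147,400 + £120,000 × 4,697/4,880 = £262,900.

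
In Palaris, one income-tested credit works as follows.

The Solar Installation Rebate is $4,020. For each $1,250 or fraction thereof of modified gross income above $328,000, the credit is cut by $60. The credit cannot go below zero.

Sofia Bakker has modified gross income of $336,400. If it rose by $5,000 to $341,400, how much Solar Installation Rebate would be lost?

At $336,400 — income exceeds $328,000 by $8,400, which is 7 full-or-partial $1,250 increments; reduction = 7 × $60 = $420, leaving $3,600.
At $341,400 — income exceeds $328,000 by $13,400, which is 11 full-or-partial $1,250 increments; reduction = 11 × $60 = $660, leaving $3,360.
Lost: $3,600 − $3,360 = $240.

$240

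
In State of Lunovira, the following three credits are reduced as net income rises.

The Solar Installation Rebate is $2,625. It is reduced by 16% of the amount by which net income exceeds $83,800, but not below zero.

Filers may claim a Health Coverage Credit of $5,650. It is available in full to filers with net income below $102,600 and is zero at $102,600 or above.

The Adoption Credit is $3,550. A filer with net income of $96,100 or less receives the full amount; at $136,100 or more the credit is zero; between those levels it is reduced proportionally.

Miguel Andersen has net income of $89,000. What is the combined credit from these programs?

Solar Installation Rebate: 16% of the $5,200 excess over $83,800 is $832; credit = $2,625 − $832 = $1,793.
Health Coverage Credit: $89,000 is below the $102,600 cutoff, so the full $5,650 applies.
Adoption Credit: $89,000 is at or below the $96,100 threshold, so the full $3,550 applies.
Total: $1,793 + $5,650 + $3,550 = $10,993.

$10,993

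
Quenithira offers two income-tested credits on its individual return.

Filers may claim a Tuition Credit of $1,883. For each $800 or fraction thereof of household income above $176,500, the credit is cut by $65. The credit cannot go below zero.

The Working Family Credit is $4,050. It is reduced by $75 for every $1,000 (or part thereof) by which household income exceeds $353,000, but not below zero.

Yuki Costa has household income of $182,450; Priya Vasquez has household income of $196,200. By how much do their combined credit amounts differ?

$1,105

Yuki ($182,450): Tuition Credit: income exceeds $176,500 by $5,950, which is 8 full-or-partial $800 increments; reduction = 8 × $65 = $520, leaving $1,363. Working Family Credit: $182,450 is at or below the $353,000 threshold, so the full $4,050 applies. total $1,363 + $4,050 = $5,413
Priya ($196,200): Tuition Credit: income exceeds $176,500 by $19,700, which is 25 full-or-partial $800 increments; reduction = 25 × $65 = $1,625, leaving $258. Working Family Credit: $196,200 is at or below the $353,000 threshold, so the full $4,050 applies. total $258 + $4,050 = $4,308
Difference: |$5,413 − $4,308| = $1,105.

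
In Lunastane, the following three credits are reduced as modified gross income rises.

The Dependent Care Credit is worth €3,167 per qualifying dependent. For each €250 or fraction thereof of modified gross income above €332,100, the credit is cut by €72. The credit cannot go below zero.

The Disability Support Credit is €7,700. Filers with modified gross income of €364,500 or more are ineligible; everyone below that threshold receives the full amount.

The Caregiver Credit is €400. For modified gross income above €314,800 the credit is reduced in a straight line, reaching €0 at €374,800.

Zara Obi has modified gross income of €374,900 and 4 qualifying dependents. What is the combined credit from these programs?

€284

Dependent Care Credit: base = 4 × €3,167 = €12,668. income exceeds €332,100 by €42,800, which is 172 full-or-partial €250 increments; reduction = 172 × €72 = €12,384, leaving €284.
Disability Support Credit: €374,900 meets or exceeds the €364,500 cutoff, so the credit is €0.
Caregiver Credit: €374,900 is at or above €374,800, so the credit is €0.
Total: €284 + €0 + €0 = €284.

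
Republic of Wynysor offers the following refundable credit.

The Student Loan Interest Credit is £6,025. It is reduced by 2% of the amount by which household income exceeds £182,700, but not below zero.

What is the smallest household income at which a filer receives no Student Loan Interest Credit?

The credit falls by 2% of each pound above £182,700, so it reaches zero when the excess is £6,025 / 2% = £301,250: income = £182,700 + £301,250 = £483,950.

£483,950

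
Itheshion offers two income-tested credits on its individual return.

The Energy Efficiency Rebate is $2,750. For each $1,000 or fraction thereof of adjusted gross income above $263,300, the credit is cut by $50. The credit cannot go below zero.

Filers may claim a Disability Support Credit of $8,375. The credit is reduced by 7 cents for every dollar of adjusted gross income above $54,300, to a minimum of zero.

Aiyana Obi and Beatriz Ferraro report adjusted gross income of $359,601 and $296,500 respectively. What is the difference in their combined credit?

$1,050

Aiyana ($359,601): Energy Efficiency Rebate: income exceeds $263,300 by $96,301 → 97 increments × $50 = $4,850 ≥ base, so the credit is $0. Disability Support Credit: 7% of the $305,301 excess over $54,300 is $21,371.07 ≥ base, so the credit is $0. total $0 + $0 = $0
Beatriz ($296,500): Energy Efficiency Rebate: income exceeds $263,300 by $33,200, which is 34 full-or-partial $1,000 increments; reduction = 34 × $50 = $1,700, leaving $1,050. Disability Support Credit: 7% of the $242,200 excess over $54,300 is $16,954 ≥ base, so the credit is $0. total $1,050 + $0 = $1,050
Difference: |$0 − $1,050| = $1,050.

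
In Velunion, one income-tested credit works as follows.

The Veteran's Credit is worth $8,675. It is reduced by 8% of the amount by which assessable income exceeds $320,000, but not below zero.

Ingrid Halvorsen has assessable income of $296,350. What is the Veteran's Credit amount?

$8,675

Veteran's Credit: $296,350 is at or below the $320,000 threshold, so the full $8,675 applies.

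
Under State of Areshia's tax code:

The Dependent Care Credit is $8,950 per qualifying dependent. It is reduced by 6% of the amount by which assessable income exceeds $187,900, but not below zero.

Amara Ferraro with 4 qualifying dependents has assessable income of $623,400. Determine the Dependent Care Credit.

$9,670

Dependent Care Credit: base = 4 × $8,950 = $35,800. 6% of the $435,500 excess over $187,900 is $26,130; credit = $35,800 − $26,130 = $9,670.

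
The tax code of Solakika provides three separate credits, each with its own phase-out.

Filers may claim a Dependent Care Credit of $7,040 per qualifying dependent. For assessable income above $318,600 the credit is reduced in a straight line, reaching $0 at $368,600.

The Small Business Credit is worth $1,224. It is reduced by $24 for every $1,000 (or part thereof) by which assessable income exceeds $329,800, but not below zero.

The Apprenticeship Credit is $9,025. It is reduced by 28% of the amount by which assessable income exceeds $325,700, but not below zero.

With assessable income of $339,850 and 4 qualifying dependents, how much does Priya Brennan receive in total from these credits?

$22,215

Dependent Care Credit: base = 4 × $7,040 = $28,160. $339,850 is $21,250 into a $50,000 phase-out range, leaving 28,750/50,000 of the credit: $28,160 × 28,750/50,000 = $16,192.
Small Business Credit: income exceeds $329,800 by $10,050, which is 11 full-or-partial $1,000 increments; reduction = 11 × $24 = $264, leaving $960.
Apprenticeship Credit: 28% of the $14,150 excess over $325,700 is $3,962; credit = $9,025 − $3,962 = $5,063.
Total: $16,192 + $960 + $5,063 = $22,215.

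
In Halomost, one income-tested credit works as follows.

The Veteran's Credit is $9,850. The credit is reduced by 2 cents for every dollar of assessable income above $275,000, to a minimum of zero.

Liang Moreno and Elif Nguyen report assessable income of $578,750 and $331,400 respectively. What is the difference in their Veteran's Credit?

Liang ($578,750): Veteran's Credit: 2% of the $303,750 excess over $275,000 is $6,075; credit = $9,850 − $6,075 = $3,775.
Elif ($331,400): Veteran's Credit: 2% of the $56,400 excess over $275,000 is $1,128; credit = $9,850 − $1,128 = $8,722.
Difference: |$3,775 − $8,722| = $4,947.

$4,947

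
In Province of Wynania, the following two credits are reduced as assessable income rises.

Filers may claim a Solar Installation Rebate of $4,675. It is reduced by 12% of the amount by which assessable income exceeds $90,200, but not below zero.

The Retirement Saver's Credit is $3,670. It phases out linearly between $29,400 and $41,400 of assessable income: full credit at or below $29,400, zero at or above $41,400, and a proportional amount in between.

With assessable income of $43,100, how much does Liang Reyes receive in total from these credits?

Solar Installation Rebate: $43,100 is at or below the $90,200 threshold, so the full $4,675 applies.
Retirement Saver's Credit: $43,100 is at or above $41,400, so the credit is $0.
Total: $4,675 + $0 = $4,675.

$4,675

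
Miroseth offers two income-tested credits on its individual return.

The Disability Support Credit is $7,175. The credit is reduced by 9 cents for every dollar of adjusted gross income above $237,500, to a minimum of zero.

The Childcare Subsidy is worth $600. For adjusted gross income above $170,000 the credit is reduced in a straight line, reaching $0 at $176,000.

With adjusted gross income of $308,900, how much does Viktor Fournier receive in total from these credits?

$749

Disability Support Credit: 9% of the $71,400 excess over $237,500 is $6,426; credit = $7,175 − $6,426 = $749.
Childcare Subsidy: $308,900 is at or above $176,000, so the credit is $0.
Total: $749 + $0 = $749.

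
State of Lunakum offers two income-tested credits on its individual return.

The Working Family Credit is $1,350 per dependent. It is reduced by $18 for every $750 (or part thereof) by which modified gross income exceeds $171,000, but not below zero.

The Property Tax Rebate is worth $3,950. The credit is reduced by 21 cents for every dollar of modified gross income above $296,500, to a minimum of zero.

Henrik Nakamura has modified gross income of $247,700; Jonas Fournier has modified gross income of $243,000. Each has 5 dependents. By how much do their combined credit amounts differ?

$126

Henrik ($247,700): Working Family Credit: base = 5 × $1,350 = $6,750. income exceeds $171,000 by $76,700, which is 103 full-or-partial $750 increments; reduction = 103 × $18 = $1,854, leaving $4,896. Property Tax Rebate: $247,700 is at or below the $296,500 threshold, so the full $3,950 applies. total $4,896 + $3,950 = $8,846
Jonas ($243,000): Working Family Credit: base = 5 × $1,350 = $6,750. income exceeds $171,000 by $72,000, which is 96 full-or-partial $750 increments; reduction = 96 × $18 = $1,728, leaving $5,022. Property Tax Rebate: $243,000 is at or below the $296,500 threshold, so the full $3,950 applies. total $5,022 + $3,950 = $8,972
Difference: |$8,846 − $8,972| = $126.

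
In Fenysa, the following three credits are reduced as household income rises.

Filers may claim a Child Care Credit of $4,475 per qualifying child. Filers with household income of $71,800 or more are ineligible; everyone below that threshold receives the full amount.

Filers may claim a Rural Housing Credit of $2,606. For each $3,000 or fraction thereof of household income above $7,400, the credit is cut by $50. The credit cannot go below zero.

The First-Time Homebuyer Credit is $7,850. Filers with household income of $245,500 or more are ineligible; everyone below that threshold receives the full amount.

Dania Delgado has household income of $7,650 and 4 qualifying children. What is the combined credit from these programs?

$28,306

Child Care Credit: base = 4 × $4,475 = $17,900. $7,650 is below the $71,800 cutoff, so the full $17,900 applies.
Rural Housing Credit: income exceeds $7,400 by $250, which is 1 full-or-partial $3,000 increment; reduction = 1 × $50 = $50, leaving $2,556.
First-Time Homebuyer Credit: $7,650 is below the $245,500 cutoff, so the full $7,850 applies.
Total: $17,900 + $2,556 + $7,850 = $28,306.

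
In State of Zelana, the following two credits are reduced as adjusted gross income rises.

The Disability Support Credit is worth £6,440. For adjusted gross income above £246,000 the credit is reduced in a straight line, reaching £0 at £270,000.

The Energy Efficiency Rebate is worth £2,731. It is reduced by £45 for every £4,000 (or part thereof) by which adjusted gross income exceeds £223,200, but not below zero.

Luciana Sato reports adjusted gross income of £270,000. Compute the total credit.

Disability Support Credit: £270,000 is at or above £270,000, so the credit is £0.
Energy Efficiency Rebate: income exceeds £223,200 by £46,800, which is 12 full-or-partial £4,000 increments; reduction = 12 × £45 = £540, leaving £2,191.
Total: £0 + £2,191 = £2,191.

£2,191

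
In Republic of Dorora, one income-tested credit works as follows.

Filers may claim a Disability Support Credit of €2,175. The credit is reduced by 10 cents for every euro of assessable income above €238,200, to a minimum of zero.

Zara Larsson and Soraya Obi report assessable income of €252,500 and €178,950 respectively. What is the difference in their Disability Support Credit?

Zara (€252,500): Disability Support Credit: 10% of the €14,300 excess over €238,200 is €1,430; credit = €2,175 − €1,430 = €745.
Soraya (€178,950): Disability Support Credit: €178,950 is at or below the €238,200 threshold, so the full €2,175 applies.
Difference: |€745 − €2,175| = €1,430.

€1,430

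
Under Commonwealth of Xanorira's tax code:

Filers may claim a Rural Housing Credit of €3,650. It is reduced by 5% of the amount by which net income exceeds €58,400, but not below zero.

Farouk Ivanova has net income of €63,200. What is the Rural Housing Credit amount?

€3,410

Rural Housing Credit: 5% of the €4,800 excess over €58,400 is €240; credit = €3,650 − €240 = €3,410.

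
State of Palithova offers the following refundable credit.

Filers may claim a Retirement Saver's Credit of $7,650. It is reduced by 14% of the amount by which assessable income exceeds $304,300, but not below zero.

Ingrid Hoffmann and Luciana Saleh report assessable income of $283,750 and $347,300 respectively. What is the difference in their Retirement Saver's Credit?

$6,020

Ingrid ($283,750): Retirement Saver's Credit: $283,750 is at or below the $304,300 threshold, so the full $7,650 applies.
Luciana ($347,300): Retirement Saver's Credit: 14% of the $43,000 excess over $304,300 is $6,020; credit = $7,650 − $6,020 = $1,630.
Difference: |$7,650 − $1,630| = $6,020.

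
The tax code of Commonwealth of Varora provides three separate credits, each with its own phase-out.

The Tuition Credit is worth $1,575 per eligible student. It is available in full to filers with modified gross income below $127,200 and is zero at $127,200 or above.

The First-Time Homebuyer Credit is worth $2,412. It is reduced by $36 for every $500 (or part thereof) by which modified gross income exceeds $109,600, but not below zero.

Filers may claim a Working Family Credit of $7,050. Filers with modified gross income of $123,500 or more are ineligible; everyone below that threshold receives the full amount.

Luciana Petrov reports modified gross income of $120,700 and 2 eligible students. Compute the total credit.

$11,784

Tuition Credit: base = 2 × $1,575 = $3,150. $120,700 is below the $127,200 cutoff, so the full $3,150 applies.
First-Time Homebuyer Credit: income exceeds $109,600 by $11,100, which is 23 full-or-partial $500 increments; reduction = 23 × $36 = $828, leaving $1,584.
Working Family Credit: $120,700 is below the $123,500 cutoff, so the full $7,050 applies.
Total: $3,150 + $1,584 + $7,050 = $11,784.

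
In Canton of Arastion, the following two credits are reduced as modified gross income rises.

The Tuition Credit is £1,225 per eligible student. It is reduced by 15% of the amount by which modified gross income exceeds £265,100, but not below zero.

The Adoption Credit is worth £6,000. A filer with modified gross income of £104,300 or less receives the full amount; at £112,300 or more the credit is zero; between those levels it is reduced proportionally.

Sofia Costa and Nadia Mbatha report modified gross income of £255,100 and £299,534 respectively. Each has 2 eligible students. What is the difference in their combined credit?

£2,450

Sofia (£255,100): Tuition Credit: base = 2 × £1,225 = £2,450. £255,100 is at or below the £265,100 threshold, so the full £2,450 applies. Adoption Credit: £255,100 is at or above £112,300, so the credit is £0. total £2,450 + £0 = £2,450
Nadia (£299,534): Tuition Credit: base = 2 × £1,225 = £2,450. 15% of the £34,434 excess over £265,100 is £5,165.10 ≥ base, so the credit is £0. Adoption Credit: £299,534 is at or above £112,300, so the credit is £0. total £0 + £0 = £0
Difference: |£2,450 − £0| = £2,450.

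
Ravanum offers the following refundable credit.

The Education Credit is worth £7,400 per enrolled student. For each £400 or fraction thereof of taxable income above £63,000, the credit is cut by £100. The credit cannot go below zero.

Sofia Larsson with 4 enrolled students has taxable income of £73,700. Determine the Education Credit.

Education Credit: base = 4 × £7,400 = £29,600. income exceeds £63,000 by £10,700, which is 27 full-or-partial £400 increments; reduction = 27 × £100 = £2,700, leaving £26,900.

£26,900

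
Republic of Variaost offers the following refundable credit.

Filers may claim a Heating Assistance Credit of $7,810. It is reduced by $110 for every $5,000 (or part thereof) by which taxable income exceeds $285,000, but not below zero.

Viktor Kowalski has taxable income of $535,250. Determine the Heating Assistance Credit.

Heating Assistance Credit: income exceeds $285,000 by $250,250, which is 51 full-or-partial $5,000 increments; reduction = 51 × $110 = $5,610, leaving $2,200.

$2,200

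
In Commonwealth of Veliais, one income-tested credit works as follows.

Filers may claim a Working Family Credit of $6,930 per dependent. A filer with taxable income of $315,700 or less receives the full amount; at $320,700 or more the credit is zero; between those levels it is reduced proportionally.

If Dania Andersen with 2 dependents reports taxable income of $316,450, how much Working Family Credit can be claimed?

$11,781

Working Family Credit: base = 2 × $6,930 = $13,860. $316,450 is $750 into a $5,000 phase-out range, leaving 4,250/5,000 of the credit: $13,860 × 4,250/5,000 = $11,781.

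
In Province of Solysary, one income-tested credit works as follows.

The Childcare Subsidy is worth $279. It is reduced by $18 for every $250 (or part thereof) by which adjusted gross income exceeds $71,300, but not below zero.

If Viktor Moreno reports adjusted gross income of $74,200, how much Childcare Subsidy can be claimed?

Childcare Subsidy: income exceeds $71,300 by $2,900, which is 12 full-or-partial $250 increments; reduction = 12 × $18 = $216, leaving $63.

$63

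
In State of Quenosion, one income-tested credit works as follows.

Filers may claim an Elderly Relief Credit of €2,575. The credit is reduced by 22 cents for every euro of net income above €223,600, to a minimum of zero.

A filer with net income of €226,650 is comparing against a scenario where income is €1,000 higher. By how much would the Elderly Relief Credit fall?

At €226,650 — 22% of the €3,050 excess over €223,600 is €671; credit = €2,575 − €671 = €1,904.
At €227,650 — 22% of the €4,050 excess over €223,600 is €891; credit = €2,575 − €891 = €1,684.
Lost: €1,904 − €1,684 = €220.

€220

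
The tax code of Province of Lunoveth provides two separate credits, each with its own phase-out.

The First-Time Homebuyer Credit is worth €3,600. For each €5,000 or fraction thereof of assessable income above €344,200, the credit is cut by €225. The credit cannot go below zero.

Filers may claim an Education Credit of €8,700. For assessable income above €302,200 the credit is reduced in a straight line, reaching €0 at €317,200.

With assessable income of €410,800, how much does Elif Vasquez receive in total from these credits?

First-Time Homebuyer Credit: income exceeds €344,200 by €66,600, which is 14 full-or-partial €5,000 increments; reduction = 14 × €225 = €3,150, leaving €450.
Education Credit: €410,800 is at or above €317,200, so the credit is €0.
Total: €450 + €0 = €450.

€450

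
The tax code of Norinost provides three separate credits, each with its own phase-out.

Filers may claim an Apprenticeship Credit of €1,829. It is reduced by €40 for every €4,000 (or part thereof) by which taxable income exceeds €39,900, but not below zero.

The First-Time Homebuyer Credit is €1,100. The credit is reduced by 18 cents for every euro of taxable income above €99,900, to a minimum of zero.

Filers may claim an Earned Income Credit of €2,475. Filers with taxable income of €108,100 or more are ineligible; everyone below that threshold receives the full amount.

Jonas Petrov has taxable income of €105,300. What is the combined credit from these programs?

Apprenticeship Credit: income exceeds €39,900 by €65,400, which is 17 full-or-partial €4,000 increments; reduction = 17 × €40 = €680, leaving €1,149.
First-Time Homebuyer Credit: 18% of the €5,400 excess over €99,900 is €972; credit = €1,100 − €972 = €128.
Earned Income Credit: €105,300 is below the €108,100 cutoff, so the full €2,475 applies.
Total: €1,149 + €128 + €2,475 = €3,752.

€3,752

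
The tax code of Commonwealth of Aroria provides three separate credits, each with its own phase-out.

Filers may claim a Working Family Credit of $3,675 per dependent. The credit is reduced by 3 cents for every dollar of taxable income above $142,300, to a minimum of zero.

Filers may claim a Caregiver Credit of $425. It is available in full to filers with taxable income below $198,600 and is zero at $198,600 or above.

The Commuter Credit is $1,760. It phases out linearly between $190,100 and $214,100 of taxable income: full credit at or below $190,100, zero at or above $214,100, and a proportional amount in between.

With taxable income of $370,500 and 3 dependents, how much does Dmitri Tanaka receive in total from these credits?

$4,179

Working Family Credit: base = 3 × $3,675 = $11,025. 3% of the $228,200 excess over $142,300 is $6,846; credit = $11,025 − $6,846 = $4,179.
Caregiver Credit: $370,500 meets or exceeds the $198,600 cutoff, so the credit is $0.
Commuter Credit: $370,500 is at or above $214,100, so the credit is $0.
Total: $4,179 + $0 + $0 = $4,179.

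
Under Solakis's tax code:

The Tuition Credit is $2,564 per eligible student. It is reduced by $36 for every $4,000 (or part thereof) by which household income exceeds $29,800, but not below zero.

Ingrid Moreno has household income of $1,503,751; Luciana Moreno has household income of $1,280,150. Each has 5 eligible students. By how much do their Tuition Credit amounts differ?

$1,552

Ingrid ($1,503,751): Tuition Credit: base = 5 × $2,564 = $12,820. income exceeds $29,800 by $1,473,951 → 369 increments × $36 = $13,284 ≥ base, so the credit is $0.
Luciana ($1,280,150): Tuition Credit: base = 5 × $2,564 = $12,820. income exceeds $29,800 by $1,250,350, which is 313 full-or-partial $4,000 increments; reduction = 313 × $36 = $11,268, leaving $1,552.
Difference: |$0 − $1,552| = $1,552.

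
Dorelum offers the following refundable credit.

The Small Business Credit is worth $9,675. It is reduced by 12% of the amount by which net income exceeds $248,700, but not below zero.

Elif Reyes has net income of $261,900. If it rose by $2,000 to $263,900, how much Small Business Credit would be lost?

$240

At $261,900 — 12% of the $13,200 excess over $248,700 is $1,584; credit = $9,675 − $1,584 = $8,091.
At $263,900 — 12% of the $15,200 excess over $248,700 is $1,824; credit = $9,675 − $1,824 = $7,851.
Lost: $8,091 − $7,851 = $240.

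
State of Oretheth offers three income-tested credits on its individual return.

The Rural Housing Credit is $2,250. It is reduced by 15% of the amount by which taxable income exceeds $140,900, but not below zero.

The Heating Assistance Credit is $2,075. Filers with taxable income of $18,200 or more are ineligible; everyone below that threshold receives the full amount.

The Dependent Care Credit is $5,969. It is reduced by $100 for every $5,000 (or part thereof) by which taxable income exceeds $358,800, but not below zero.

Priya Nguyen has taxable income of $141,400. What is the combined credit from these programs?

Rural Housing Credit: 15% of the $500 excess over $140,900 is $75; credit = $2,250 − $75 = $2,175.
Heating Assistance Credit: $141,400 meets or exceeds the $18,200 cutoff, so the credit is $0.
Dependent Care Credit: $141,400 is at or below the $358,800 threshold, so the full $5,969 applies.
Total: $2,175 + $0 + $5,969 = $8,144.

$8,144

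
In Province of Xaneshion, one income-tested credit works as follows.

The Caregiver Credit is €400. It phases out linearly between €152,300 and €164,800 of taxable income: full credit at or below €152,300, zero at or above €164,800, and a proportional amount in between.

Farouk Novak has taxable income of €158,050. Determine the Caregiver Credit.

Caregiver Credit: €158,050 is €5,750 into a €12,500 phase-out range, leaving 6,750/12,500 of the credit: €400 × 6,750/12,500 = €216.

€216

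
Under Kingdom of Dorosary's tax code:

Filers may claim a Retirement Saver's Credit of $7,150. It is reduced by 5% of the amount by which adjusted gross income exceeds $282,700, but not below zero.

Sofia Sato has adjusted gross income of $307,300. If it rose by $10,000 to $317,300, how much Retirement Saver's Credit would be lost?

At $307,300 — 5% of the $24,600 excess over $282,700 is $1,230; credit = $7,150 − $1,230 = $5,920.
At $317,300 — 5% of the $34,600 excess over $282,700 is $1,730; credit = $7,150 − $1,730 = $5,420.
Lost: $5,920 − $5,420 = $500.

$500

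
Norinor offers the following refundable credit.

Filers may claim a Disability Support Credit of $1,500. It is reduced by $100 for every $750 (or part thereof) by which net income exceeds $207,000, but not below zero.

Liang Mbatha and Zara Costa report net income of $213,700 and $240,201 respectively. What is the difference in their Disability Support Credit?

Liang ($213,700): Disability Support Credit: income exceeds $207,000 by $6,700, which is 9 full-or-partial $750 increments; reduction = 9 × $100 = $900, leaving $600.
Zara ($240,201): Disability Support Credit: income exceeds $207,000 by $33,201 → 45 increments × $100 = $4,500 ≥ base, so the credit is $0.
Difference: |$600 − $0| = $600.

$600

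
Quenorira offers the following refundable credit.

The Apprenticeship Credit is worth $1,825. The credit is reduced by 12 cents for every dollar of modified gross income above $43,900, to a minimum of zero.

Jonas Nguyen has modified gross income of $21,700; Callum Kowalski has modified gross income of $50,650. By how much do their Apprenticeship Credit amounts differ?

$810

Jonas ($21,700): Apprenticeship Credit: $21,700 is at or below the $43,900 threshold, so the full $1,825 applies.
Callum ($50,650): Apprenticeship Credit: 12% of the $6,750 excess over $43,900 is $810; credit = $1,825 − $810 = $1,015.
Difference: |$1,825 − $1,015| = $810.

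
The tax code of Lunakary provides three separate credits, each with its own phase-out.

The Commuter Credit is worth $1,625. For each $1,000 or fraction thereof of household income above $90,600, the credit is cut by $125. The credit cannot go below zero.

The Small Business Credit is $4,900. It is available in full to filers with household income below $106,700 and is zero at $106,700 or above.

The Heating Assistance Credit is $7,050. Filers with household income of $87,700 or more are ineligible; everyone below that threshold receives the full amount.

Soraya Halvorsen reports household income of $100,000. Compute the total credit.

Commuter Credit: income exceeds $90,600 by $9,400, which is 10 full-or-partial $1,000 increments; reduction = 10 × $125 = $1,250, leaving $375.
Small Business Credit: $100,000 is below the $106,700 cutoff, so the full $4,900 applies.
Heating Assistance Credit: $100,000 meets or exceeds the $87,700 cutoff, so the credit is $0.
Total: $375 + $4,900 + $0 = $5,275.

$5,275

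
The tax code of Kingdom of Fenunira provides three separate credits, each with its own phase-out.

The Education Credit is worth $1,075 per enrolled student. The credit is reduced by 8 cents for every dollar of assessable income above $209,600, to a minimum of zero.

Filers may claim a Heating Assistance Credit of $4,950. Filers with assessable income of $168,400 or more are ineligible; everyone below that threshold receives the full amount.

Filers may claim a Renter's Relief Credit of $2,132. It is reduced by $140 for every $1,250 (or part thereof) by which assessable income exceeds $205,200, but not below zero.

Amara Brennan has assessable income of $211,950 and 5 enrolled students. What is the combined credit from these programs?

$6,479

Education Credit: base = 5 × $1,075 = $5,375. 8% of the $2,350 excess over $209,600 is $188; credit = $5,375 − $188 = $5,187.
Heating Assistance Credit: $211,950 meets or exceeds the $168,400 cutoff, so the credit is $0.
Renter's Relief Credit: income exceeds $205,200 by $6,750, which is 6 full-or-partial $1,250 increments; reduction = 6 × $140 = $840, leaving $1,292.
Total: $5,187 + $0 + $1,292 = $6,479.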